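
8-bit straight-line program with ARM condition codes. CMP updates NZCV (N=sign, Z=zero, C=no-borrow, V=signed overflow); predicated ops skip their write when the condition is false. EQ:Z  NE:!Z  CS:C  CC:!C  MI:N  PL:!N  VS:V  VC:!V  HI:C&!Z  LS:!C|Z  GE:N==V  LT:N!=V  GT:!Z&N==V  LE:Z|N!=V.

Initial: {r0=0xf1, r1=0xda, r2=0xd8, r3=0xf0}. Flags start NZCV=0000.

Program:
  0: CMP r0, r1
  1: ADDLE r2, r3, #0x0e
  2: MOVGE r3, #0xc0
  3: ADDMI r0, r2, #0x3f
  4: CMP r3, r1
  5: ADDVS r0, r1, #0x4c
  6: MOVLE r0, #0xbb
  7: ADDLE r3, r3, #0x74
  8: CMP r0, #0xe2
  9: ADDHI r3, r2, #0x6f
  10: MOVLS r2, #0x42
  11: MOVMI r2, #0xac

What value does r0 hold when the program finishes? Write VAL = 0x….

VAL = 0xbb

[0] flags=0010 → (cmp)
[1] flags=0010 LE?F → skip
[2] flags=0010 GE?T → r3=0xc0
[3] flags=0010 MI?F → skip
[4] flags=1000 → (cmp)
[5] flags=1000 VS?F → skip
[6] flags=1000 LE?T → r0=0xbb
[7] flags=1000 LE?T → r3=0x34
[8] flags=1000 → (cmp)
[9] flags=1000 HI?F → skip
[10] flags=1000 LS?T → r2=0x42
[11] flags=1000 MI?T → r2=0xac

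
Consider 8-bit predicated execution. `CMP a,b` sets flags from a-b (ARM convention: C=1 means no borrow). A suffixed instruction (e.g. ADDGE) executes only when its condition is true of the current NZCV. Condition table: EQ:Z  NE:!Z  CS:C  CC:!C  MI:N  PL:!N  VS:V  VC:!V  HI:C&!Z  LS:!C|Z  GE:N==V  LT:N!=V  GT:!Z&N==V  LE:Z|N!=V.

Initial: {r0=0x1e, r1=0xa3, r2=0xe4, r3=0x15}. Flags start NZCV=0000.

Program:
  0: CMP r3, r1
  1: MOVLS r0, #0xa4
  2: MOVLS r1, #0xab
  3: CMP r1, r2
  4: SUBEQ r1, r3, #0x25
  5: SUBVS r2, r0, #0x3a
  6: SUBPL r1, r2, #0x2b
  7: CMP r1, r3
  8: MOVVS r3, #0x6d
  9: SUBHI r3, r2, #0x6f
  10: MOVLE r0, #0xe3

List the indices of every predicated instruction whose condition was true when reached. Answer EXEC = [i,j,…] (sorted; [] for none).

[0] flags=0000 → (cmp)
[1] flags=0000 LS?T → r0=0xa4
[2] flags=0000 LS?T → r1=0xab
[3] flags=1000 → (cmp)
[4] flags=1000 EQ?F → skip
[5] flags=1000 VS?F → skip
[6] flags=1000 PL?F → skip
[7] flags=1010 → (cmp)
[8] flags=1010 VS?F → skip
[9] flags=1010 HI?T → r3=0x75
[10] flags=1010 LE?T → r0=0xe3

EXEC = [1,2,9,10]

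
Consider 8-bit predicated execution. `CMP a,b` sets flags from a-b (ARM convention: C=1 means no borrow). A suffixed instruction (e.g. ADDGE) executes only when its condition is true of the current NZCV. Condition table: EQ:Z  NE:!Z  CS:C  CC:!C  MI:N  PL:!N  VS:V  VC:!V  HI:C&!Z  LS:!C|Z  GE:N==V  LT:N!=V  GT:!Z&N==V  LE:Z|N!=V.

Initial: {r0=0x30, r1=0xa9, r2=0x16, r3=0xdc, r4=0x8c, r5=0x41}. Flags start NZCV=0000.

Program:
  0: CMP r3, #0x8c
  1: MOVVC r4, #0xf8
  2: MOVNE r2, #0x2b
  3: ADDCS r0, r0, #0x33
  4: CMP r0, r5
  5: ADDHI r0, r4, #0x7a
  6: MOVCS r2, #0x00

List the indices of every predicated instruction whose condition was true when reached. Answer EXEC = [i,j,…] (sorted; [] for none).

[0] flags=0010 → (cmp)
[1] flags=0010 VC?T → r4=0xf8
[2] flags=0010 NE?T → r2=0x2b
[3] flags=0010 CS?T → r0=0x63
[4] flags=0010 → (cmp)
[5] flags=0010 HI?T → r0=0x72
[6] flags=0010 CS?T → r2=0x00

EXEC = [1,2,3,5,6]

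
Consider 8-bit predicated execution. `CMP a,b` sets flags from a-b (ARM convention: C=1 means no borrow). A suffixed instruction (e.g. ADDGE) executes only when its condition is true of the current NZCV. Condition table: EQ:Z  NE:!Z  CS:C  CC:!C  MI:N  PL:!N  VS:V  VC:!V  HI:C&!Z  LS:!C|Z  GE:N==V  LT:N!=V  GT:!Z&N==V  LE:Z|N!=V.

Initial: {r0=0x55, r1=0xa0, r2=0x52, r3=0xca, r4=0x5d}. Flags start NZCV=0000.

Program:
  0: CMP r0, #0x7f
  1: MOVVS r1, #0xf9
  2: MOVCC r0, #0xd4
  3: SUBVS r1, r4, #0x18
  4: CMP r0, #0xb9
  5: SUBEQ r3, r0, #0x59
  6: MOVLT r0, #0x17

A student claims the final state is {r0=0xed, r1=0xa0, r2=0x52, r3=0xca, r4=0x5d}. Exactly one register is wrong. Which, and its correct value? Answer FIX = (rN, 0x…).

[0] flags=1000 → (cmp)
[1] flags=1000 VS?F → skip
[2] flags=1000 CC?T → r0=0xd4
[3] flags=1000 VS?F → skip
[4] flags=0010 → (cmp)
[5] flags=0010 EQ?F → skip
[6] flags=0010 LT?F → skip

FIX = (r0, 0xd4)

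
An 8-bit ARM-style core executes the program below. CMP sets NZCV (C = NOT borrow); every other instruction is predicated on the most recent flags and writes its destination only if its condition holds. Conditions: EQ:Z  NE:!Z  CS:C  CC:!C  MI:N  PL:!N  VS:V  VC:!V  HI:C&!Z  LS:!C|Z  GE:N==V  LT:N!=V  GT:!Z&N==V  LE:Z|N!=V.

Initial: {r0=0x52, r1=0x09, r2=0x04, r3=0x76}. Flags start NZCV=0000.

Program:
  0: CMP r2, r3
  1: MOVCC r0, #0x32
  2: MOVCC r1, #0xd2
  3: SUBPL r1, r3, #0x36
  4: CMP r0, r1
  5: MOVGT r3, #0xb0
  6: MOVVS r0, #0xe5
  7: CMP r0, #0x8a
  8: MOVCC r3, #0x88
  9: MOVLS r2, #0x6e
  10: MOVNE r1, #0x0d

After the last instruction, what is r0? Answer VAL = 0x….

VAL = 0x32

0: ✓ CMP  NZCV=1000
1: ✓ MOVCC  r0←0x32
2: ✓ MOVCC  r1←0xd2
3: · SUBPL
4: ✓ CMP  NZCV=0000
5: ✓ MOVGT  r3←0xb0
6: · MOVVS
7: ✓ CMP  NZCV=1001
8: ✓ MOVCC  r3←0x88
9: ✓ MOVLS  r2←0x6e
10: ✓ MOVNE  r1←0x0d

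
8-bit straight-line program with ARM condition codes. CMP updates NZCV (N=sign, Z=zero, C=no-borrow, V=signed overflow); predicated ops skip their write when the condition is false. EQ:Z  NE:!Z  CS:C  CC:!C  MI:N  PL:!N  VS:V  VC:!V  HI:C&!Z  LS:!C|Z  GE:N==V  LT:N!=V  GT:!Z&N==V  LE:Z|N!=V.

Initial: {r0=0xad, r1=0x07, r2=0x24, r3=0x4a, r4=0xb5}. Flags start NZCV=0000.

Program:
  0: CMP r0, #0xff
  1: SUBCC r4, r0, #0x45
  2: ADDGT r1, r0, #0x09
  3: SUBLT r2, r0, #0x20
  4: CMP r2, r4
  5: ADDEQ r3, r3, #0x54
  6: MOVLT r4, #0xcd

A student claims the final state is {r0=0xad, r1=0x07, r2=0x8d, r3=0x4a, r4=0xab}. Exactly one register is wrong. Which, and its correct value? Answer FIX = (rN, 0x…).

[0] flags=1000 → (cmp)
[1] flags=1000 CC?T → r4=0x68
[2] flags=1000 GT?F → skip
[3] flags=1000 LT?T → r2=0x8d
[4] flags=0011 → (cmp)
[5] flags=0011 EQ?F → skip
[6] flags=0011 LT?T → r4=0xcd

FIX = (r4, 0xcd)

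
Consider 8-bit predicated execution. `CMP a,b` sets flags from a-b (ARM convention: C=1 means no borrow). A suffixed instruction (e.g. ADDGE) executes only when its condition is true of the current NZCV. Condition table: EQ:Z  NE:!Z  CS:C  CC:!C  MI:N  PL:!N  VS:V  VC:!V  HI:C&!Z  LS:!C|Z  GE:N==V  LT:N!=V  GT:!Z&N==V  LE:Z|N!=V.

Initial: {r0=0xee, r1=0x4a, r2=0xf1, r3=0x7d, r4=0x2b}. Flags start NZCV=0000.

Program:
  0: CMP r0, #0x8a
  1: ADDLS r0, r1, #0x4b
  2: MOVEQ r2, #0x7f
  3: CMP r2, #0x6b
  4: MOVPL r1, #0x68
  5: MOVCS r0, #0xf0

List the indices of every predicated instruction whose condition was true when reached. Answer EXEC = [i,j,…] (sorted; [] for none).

0: ✓ CMP  NZCV=0010
1: · ADDLS
2: · MOVEQ
3: ✓ CMP  NZCV=1010
4: · MOVPL
5: ✓ MOVCS  r0←0xf0

EXEC = [5]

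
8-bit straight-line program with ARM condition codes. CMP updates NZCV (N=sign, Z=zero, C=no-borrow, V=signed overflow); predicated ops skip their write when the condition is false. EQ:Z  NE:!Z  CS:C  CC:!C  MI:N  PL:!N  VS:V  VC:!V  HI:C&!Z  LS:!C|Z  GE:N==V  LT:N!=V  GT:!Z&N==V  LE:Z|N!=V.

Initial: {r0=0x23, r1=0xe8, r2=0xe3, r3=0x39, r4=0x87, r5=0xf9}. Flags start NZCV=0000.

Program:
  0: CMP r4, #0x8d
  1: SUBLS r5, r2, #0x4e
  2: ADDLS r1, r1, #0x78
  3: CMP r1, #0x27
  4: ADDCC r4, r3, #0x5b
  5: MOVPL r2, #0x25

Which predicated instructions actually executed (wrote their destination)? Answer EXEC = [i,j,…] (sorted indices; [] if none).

EXEC = [1,2,5]

0: ✓ CMP  NZCV=1000
1: ✓ SUBLS  r5←0x95
2: ✓ ADDLS  r1←0x60
3: ✓ CMP  NZCV=0010
4: · ADDCC
5: ✓ MOVPL  r2←0x25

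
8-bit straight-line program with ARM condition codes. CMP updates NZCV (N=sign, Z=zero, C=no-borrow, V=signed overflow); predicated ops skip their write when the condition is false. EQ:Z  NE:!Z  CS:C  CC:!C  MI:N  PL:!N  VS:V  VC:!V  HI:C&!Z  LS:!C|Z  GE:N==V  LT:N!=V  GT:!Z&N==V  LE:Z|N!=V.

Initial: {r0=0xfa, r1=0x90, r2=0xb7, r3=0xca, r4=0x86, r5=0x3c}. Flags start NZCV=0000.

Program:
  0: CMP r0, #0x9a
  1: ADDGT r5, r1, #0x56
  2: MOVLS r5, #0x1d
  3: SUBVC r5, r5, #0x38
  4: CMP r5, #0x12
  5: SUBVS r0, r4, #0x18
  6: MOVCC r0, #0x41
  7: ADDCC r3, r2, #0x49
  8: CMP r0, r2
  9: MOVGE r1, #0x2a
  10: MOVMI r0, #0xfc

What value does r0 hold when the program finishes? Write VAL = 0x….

0: ✓ CMP  NZCV=0010
1: ✓ ADDGT  r5←0xe6
2: · MOVLS
3: ✓ SUBVC  r5←0xae
4: ✓ CMP  NZCV=1010
5: · SUBVS
6: · MOVCC
7: · ADDCC
8: ✓ CMP  NZCV=0010
9: ✓ MOVGE  r1←0x2a
10: · MOVMI

VAL = 0xfa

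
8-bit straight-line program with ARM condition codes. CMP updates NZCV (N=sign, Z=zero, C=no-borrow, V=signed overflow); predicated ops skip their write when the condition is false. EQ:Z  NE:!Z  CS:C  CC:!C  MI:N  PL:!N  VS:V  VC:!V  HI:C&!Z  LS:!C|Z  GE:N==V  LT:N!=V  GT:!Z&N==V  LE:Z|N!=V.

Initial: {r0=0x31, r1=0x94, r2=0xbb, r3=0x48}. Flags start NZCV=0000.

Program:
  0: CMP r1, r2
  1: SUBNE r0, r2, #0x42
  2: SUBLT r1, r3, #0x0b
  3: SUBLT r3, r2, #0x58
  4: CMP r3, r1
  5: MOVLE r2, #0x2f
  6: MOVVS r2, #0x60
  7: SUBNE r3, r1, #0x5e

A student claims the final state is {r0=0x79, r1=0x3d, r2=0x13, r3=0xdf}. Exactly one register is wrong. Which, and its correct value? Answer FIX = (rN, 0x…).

FIX = (r2, 0xbb)

[0] flags=1000 → (cmp)
[1] flags=1000 NE?T → r0=0x79
[2] flags=1000 LT?T → r1=0x3d
[3] flags=1000 LT?T → r3=0x63
[4] flags=0010 → (cmp)
[5] flags=0010 LE?F → skip
[6] flags=0010 VS?F → skip
[7] flags=0010 NE?T → r3=0xdf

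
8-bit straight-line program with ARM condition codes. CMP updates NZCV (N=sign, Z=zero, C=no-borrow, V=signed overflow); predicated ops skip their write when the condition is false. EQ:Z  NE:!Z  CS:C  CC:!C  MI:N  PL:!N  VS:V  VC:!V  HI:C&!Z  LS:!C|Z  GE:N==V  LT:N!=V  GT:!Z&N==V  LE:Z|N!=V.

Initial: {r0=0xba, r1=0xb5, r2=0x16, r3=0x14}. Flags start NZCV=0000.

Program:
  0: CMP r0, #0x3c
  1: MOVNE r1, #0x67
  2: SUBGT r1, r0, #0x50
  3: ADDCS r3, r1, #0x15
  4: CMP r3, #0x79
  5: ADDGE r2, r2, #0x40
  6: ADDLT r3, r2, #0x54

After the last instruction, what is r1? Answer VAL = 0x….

VAL = 0x67

0: ✓ CMP  NZCV=0011
1: ✓ MOVNE  r1←0x67
2: · SUBGT
3: ✓ ADDCS  r3←0x7c
4: ✓ CMP  NZCV=0010
5: ✓ ADDGE  r2←0x56
6: · ADDLT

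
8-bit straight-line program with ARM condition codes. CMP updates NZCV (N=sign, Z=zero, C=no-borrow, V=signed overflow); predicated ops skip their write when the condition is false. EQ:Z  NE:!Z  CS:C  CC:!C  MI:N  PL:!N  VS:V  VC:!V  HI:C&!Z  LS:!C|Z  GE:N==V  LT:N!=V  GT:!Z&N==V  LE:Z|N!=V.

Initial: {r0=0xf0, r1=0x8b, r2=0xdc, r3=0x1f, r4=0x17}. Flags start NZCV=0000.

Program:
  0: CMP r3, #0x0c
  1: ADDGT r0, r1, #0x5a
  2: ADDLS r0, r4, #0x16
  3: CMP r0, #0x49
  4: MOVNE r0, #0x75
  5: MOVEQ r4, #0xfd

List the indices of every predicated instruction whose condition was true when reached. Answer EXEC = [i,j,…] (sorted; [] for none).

EXEC = [1,4]

0: ✓ CMP  NZCV=0010
1: ✓ ADDGT  r0←0xe5
2: · ADDLS
3: ✓ CMP  NZCV=1010
4: ✓ MOVNE  r0←0x75
5: · MOVEQ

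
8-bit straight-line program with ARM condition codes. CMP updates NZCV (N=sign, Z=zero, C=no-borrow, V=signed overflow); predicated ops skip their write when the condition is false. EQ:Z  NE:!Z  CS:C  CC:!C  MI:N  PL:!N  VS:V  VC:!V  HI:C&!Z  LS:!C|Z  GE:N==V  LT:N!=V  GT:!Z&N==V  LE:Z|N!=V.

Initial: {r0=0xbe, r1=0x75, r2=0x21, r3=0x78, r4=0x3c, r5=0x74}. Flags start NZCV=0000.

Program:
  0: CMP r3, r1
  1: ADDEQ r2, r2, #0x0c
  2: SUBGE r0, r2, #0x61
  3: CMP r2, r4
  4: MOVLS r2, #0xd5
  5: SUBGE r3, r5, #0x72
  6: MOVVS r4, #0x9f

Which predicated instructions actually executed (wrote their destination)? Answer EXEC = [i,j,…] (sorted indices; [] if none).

EXEC = [2,4]

[0] flags=0010 → (cmp)
[1] flags=0010 EQ?F → skip
[2] flags=0010 GE?T → r0=0xc0
[3] flags=1000 → (cmp)
[4] flags=1000 LS?T → r2=0xd5
[5] flags=1000 GE?F → skip
[6] flags=1000 VS?F → skip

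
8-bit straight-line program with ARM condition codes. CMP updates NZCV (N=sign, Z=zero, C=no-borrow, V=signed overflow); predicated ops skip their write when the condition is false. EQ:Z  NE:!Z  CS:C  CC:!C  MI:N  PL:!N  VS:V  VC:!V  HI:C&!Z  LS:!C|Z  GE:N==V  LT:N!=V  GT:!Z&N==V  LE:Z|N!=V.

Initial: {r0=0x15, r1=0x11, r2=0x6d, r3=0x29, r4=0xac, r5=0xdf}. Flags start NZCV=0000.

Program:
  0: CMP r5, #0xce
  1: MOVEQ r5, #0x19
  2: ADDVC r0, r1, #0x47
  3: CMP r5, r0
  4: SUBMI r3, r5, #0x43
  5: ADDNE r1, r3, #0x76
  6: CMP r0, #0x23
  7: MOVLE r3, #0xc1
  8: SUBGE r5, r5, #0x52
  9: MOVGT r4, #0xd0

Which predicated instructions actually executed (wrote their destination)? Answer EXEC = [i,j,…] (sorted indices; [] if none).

EXEC = [2,4,5,8,9]

[0] flags=0010 → (cmp)
[1] flags=0010 EQ?F → skip
[2] flags=0010 VC?T → r0=0x58
[3] flags=1010 → (cmp)
[4] flags=1010 MI?T → r3=0x9c
[5] flags=1010 NE?T → r1=0x12
[6] flags=0010 → (cmp)
[7] flags=0010 LE?F → skip
[8] flags=0010 GE?T → r5=0x8d
[9] flags=0010 GT?T → r4=0xd0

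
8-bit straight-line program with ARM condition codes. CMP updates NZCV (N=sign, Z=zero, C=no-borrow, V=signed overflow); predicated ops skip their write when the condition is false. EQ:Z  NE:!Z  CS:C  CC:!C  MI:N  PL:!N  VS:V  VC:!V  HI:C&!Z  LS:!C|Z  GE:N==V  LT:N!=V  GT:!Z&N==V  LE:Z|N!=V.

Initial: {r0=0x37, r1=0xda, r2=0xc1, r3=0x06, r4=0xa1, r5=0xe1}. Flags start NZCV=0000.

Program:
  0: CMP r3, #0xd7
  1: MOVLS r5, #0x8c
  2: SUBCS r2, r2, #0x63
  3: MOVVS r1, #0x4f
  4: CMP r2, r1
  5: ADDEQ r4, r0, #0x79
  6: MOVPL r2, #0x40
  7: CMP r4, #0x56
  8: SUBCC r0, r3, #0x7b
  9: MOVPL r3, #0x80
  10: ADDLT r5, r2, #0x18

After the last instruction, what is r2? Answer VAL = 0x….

VAL = 0xc1

0: ✓ CMP  NZCV=0000
1: ✓ MOVLS  r5←0x8c
2: · SUBCS
3: · MOVVS
4: ✓ CMP  NZCV=1000
5: · ADDEQ
6: · MOVPL
7: ✓ CMP  NZCV=0011
8: · SUBCC
9: ✓ MOVPL  r3←0x80
10: ✓ ADDLT  r5←0xd9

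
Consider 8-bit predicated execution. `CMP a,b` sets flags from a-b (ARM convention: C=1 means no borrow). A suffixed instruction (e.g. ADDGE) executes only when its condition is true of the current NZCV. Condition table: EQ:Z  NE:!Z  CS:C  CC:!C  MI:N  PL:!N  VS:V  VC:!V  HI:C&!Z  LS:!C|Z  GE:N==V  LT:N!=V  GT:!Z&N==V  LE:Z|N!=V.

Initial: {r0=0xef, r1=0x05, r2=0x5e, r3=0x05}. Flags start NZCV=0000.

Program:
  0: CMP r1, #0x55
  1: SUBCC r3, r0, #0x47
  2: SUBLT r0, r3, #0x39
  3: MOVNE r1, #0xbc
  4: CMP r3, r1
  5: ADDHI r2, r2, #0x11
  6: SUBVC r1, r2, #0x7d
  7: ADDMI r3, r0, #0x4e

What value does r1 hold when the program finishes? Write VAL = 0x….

[0] flags=1000 → (cmp)
[1] flags=1000 CC?T → r3=0xa8
[2] flags=1000 LT?T → r0=0x6f
[3] flags=1000 NE?T → r1=0xbc
[4] flags=1000 → (cmp)
[5] flags=1000 HI?F → skip
[6] flags=1000 VC?T → r1=0xe1
[7] flags=1000 MI?T → r3=0xbd

VAL = 0xe1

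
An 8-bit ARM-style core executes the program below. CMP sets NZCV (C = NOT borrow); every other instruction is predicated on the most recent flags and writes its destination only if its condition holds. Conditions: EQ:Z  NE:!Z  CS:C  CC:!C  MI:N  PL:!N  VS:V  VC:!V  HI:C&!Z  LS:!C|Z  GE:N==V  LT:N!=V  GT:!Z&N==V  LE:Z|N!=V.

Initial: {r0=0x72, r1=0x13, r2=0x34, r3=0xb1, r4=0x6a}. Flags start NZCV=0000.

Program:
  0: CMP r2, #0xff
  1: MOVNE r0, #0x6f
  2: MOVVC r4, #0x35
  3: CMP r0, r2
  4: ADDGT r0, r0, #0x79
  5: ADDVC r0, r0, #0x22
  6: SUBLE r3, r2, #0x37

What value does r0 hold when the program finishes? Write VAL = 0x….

0: ✓ CMP  NZCV=0000
1: ✓ MOVNE  r0←0x6f
2: ✓ MOVVC  r4←0x35
3: ✓ CMP  NZCV=0010
4: ✓ ADDGT  r0←0xe8
5: ✓ ADDVC  r0←0x0a
6: · SUBLE

VAL = 0x0a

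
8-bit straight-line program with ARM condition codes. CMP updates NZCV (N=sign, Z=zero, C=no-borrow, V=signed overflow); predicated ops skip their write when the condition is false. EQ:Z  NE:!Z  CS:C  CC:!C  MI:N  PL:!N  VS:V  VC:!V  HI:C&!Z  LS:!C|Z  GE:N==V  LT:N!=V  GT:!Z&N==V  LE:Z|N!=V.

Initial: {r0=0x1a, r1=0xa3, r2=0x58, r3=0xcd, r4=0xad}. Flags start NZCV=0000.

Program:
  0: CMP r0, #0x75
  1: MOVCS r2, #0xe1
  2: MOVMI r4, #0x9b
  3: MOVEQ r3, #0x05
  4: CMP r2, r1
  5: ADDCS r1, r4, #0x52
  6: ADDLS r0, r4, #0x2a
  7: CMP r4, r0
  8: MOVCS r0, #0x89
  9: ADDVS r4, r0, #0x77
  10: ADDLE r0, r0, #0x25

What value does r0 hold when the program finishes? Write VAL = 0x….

[0] flags=1000 → (cmp)
[1] flags=1000 CS?F → skip
[2] flags=1000 MI?T → r4=0x9b
[3] flags=1000 EQ?F → skip
[4] flags=1001 → (cmp)
[5] flags=1001 CS?F → skip
[6] flags=1001 LS?T → r0=0xc5
[7] flags=1000 → (cmp)
[8] flags=1000 CS?F → skip
[9] flags=1000 VS?F → skip
[10] flags=1000 LE?T → r0=0xea

VAL = 0xea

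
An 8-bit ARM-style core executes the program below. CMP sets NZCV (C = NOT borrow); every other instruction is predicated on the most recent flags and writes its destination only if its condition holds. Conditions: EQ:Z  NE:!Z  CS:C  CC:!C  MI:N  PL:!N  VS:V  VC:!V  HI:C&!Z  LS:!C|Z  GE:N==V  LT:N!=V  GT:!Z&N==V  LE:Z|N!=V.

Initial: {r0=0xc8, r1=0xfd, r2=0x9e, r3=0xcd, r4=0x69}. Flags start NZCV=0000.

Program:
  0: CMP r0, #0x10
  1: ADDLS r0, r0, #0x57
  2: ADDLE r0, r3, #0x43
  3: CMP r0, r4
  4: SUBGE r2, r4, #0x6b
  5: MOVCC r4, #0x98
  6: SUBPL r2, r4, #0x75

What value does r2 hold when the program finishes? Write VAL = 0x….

VAL = 0x9e

0: ✓ CMP  NZCV=1010
1: · ADDLS
2: ✓ ADDLE  r0←0x10
3: ✓ CMP  NZCV=1000
4: · SUBGE
5: ✓ MOVCC  r4←0x98
6: · SUBPL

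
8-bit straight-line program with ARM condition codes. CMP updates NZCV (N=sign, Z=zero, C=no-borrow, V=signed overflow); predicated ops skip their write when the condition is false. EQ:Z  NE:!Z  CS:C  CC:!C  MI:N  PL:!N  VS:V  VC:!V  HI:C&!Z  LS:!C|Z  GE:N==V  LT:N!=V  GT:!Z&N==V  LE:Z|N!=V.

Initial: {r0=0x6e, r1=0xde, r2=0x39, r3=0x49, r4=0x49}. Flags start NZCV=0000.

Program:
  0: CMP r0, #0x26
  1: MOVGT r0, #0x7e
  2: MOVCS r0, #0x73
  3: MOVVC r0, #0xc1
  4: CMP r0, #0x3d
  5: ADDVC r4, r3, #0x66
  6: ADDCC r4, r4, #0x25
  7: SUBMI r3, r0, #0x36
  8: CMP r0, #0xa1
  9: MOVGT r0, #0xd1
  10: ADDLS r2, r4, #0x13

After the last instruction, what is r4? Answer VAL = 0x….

VAL = 0xaf

0: ✓ CMP  NZCV=0010
1: ✓ MOVGT  r0←0x7e
2: ✓ MOVCS  r0←0x73
3: ✓ MOVVC  r0←0xc1
4: ✓ CMP  NZCV=1010
5: ✓ ADDVC  r4←0xaf
6: · ADDCC
7: ✓ SUBMI  r3←0x8b
8: ✓ CMP  NZCV=0010
9: ✓ MOVGT  r0←0xd1
10: · ADDLS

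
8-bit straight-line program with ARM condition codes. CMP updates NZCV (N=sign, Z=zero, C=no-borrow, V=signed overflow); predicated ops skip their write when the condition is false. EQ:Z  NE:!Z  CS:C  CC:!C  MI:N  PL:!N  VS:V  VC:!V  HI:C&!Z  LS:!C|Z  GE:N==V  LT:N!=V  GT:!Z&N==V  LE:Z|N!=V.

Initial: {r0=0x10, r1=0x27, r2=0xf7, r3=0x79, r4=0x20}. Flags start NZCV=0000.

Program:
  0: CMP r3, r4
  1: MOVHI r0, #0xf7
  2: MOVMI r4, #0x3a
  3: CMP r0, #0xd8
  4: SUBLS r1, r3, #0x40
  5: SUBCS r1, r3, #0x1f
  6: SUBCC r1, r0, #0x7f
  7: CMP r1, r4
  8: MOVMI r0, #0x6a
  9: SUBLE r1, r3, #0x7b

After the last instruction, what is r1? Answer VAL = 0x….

[0] flags=0010 → (cmp)
[1] flags=0010 HI?T → r0=0xf7
[2] flags=0010 MI?F → skip
[3] flags=0010 → (cmp)
[4] flags=0010 LS?F → skip
[5] flags=0010 CS?T → r1=0x5a
[6] flags=0010 CC?F → skip
[7] flags=0010 → (cmp)
[8] flags=0010 MI?F → skip
[9] flags=0010 LE?F → skip

VAL = 0x5a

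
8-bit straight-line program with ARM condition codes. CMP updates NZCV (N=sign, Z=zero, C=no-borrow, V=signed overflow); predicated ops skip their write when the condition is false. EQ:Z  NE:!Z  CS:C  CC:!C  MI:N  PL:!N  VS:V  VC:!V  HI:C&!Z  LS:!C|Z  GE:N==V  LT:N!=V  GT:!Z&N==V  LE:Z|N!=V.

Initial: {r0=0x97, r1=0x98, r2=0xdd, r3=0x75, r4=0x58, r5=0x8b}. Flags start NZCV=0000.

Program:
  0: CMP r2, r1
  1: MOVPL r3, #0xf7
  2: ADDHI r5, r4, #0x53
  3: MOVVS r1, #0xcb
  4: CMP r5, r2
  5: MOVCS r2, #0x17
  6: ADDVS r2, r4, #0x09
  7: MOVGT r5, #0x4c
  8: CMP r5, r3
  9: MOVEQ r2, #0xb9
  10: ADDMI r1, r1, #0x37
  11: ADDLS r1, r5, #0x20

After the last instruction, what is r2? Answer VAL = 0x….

VAL = 0xdd

0: ✓ CMP  NZCV=0010
1: ✓ MOVPL  r3←0xf7
2: ✓ ADDHI  r5←0xab
3: · MOVVS
4: ✓ CMP  NZCV=1000
5: · MOVCS
6: · ADDVS
7: · MOVGT
8: ✓ CMP  NZCV=1000
9: · MOVEQ
10: ✓ ADDMI  r1←0xcf
11: ✓ ADDLS  r1←0xcb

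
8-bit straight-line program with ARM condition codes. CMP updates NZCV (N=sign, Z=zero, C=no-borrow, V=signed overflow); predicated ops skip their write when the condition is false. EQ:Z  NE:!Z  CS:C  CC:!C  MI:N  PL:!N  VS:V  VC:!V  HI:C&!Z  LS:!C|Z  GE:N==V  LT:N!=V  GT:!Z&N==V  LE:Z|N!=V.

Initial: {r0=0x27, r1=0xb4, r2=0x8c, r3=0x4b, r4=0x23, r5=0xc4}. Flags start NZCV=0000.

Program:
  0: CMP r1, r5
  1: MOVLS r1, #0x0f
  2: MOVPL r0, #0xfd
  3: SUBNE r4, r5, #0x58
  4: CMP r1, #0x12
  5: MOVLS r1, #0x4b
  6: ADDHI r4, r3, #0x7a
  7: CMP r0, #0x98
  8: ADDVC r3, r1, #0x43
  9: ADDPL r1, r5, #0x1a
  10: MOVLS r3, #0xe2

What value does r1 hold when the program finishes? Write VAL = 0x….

[0] flags=1000 → (cmp)
[1] flags=1000 LS?T → r1=0x0f
[2] flags=1000 PL?F → skip
[3] flags=1000 NE?T → r4=0x6c
[4] flags=1000 → (cmp)
[5] flags=1000 LS?T → r1=0x4b
[6] flags=1000 HI?F → skip
[7] flags=1001 → (cmp)
[8] flags=1001 VC?F → skip
[9] flags=1001 PL?F → skip
[10] flags=1001 LS?T → r3=0xe2

VAL = 0x4b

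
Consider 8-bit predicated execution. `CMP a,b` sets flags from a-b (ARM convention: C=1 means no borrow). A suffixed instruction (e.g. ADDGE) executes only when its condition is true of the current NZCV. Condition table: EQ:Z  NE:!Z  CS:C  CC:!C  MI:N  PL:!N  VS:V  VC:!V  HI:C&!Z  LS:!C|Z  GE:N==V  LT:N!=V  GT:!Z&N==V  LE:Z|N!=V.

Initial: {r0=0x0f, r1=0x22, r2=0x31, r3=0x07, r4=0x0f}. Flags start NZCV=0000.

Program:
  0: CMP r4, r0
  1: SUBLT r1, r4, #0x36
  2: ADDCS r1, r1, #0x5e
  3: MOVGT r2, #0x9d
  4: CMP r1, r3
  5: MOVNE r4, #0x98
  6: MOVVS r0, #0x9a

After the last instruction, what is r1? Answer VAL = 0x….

0: ✓ CMP  NZCV=0110
1: · SUBLT
2: ✓ ADDCS  r1←0x80
3: · MOVGT
4: ✓ CMP  NZCV=0011
5: ✓ MOVNE  r4←0x98
6: ✓ MOVVS  r0←0x9a

VAL = 0x80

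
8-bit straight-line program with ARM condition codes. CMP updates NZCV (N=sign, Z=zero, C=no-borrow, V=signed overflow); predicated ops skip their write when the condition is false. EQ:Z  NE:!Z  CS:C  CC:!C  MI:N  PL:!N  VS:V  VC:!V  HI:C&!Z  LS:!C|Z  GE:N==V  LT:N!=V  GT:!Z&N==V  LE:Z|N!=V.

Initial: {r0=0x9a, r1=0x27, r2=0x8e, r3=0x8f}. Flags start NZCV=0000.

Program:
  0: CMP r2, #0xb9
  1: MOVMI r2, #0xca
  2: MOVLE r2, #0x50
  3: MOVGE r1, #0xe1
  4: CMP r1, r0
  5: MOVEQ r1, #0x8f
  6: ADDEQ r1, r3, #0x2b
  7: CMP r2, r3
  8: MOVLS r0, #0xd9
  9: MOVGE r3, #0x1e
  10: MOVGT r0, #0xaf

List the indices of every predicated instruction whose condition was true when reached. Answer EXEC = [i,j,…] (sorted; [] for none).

EXEC = [1,2,8,9,10]

[0] flags=1000 → (cmp)
[1] flags=1000 MI?T → r2=0xca
[2] flags=1000 LE?T → r2=0x50
[3] flags=1000 GE?F → skip
[4] flags=1001 → (cmp)
[5] flags=1001 EQ?F → skip
[6] flags=1001 EQ?F → skip
[7] flags=1001 → (cmp)
[8] flags=1001 LS?T → r0=0xd9
[9] flags=1001 GE?T → r3=0x1e
[10] flags=1001 GT?T → r0=0xaf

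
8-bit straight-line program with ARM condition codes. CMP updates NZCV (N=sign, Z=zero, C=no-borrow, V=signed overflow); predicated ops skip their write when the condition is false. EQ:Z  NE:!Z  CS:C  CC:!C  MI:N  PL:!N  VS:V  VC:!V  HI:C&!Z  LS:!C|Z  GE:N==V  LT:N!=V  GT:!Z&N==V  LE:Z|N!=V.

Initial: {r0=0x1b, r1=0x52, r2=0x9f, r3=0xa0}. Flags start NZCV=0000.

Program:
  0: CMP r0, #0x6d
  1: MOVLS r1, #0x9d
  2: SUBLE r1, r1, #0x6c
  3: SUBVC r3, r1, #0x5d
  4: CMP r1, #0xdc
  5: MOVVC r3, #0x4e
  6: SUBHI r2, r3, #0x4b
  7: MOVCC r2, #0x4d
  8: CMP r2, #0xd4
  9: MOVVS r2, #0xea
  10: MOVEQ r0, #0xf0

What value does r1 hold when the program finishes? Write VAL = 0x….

0: ✓ CMP  NZCV=1000
1: ✓ MOVLS  r1←0x9d
2: ✓ SUBLE  r1←0x31
3: ✓ SUBVC  r3←0xd4
4: ✓ CMP  NZCV=0000
5: ✓ MOVVC  r3←0x4e
6: · SUBHI
7: ✓ MOVCC  r2←0x4d
8: ✓ CMP  NZCV=0000
9: · MOVVS
10: · MOVEQ

VAL = 0x31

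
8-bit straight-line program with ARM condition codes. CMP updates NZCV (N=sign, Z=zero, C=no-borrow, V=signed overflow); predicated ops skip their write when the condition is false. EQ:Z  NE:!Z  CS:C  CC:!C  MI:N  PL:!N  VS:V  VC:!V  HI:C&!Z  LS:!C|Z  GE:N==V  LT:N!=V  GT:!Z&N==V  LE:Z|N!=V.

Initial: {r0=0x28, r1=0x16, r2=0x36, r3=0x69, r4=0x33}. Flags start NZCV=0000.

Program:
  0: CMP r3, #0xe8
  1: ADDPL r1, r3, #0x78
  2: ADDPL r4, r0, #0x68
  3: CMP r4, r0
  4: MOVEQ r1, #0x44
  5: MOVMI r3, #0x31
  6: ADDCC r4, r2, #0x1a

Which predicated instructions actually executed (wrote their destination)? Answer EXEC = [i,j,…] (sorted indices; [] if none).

0: ✓ CMP  NZCV=1001
1: · ADDPL
2: · ADDPL
3: ✓ CMP  NZCV=0010
4: · MOVEQ
5: · MOVMI
6: · ADDCC

EXEC = []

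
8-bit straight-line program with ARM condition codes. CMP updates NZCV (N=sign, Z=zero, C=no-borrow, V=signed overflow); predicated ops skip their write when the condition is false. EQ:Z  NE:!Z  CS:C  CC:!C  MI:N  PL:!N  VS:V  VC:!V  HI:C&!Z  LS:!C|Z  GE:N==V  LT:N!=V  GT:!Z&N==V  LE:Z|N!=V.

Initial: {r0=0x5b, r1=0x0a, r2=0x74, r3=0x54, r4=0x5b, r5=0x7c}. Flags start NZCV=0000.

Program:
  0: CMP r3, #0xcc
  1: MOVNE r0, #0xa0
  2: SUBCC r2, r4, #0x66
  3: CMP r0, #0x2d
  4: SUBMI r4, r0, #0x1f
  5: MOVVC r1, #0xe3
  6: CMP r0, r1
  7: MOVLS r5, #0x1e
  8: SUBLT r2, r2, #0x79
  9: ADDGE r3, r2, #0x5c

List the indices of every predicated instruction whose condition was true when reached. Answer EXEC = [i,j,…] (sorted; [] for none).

0: ✓ CMP  NZCV=1001
1: ✓ MOVNE  r0←0xa0
2: ✓ SUBCC  r2←0xf5
3: ✓ CMP  NZCV=0011
4: · SUBMI
5: · MOVVC
6: ✓ CMP  NZCV=1010
7: · MOVLS
8: ✓ SUBLT  r2←0x7c
9: · ADDGE

EXEC = [1,2,8]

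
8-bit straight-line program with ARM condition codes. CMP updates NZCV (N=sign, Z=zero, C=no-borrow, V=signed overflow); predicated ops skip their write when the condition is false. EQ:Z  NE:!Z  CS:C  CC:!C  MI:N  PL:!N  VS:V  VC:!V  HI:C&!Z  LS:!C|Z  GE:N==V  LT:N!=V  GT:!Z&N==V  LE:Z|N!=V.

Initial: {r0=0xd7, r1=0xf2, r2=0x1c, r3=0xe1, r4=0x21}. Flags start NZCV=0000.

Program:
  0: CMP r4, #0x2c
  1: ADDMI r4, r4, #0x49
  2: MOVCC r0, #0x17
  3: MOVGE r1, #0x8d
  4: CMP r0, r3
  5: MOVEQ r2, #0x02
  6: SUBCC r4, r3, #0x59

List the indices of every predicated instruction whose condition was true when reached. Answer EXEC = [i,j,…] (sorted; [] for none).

[0] flags=1000 → (cmp)
[1] flags=1000 MI?T → r4=0x6a
[2] flags=1000 CC?T → r0=0x17
[3] flags=1000 GE?F → skip
[4] flags=0000 → (cmp)
[5] flags=0000 EQ?F → skip
[6] flags=0000 CC?T → r4=0x88

EXEC = [1,2,6]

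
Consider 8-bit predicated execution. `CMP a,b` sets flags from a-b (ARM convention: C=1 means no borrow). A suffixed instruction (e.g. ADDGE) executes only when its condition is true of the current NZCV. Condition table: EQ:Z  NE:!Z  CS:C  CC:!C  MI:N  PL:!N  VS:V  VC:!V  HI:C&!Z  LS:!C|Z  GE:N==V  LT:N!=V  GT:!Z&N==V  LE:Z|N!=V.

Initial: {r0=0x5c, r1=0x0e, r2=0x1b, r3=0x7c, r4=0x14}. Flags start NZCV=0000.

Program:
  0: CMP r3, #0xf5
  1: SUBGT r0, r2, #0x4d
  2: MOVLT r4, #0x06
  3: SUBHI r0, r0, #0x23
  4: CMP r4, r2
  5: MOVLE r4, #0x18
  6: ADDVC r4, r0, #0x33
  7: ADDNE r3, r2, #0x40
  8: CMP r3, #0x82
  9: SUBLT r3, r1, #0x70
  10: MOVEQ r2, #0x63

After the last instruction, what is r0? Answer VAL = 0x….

VAL = 0xce

[0] flags=1001 → (cmp)
[1] flags=1001 GT?T → r0=0xce
[2] flags=1001 LT?F → skip
[3] flags=1001 HI?F → skip
[4] flags=1000 → (cmp)
[5] flags=1000 LE?T → r4=0x18
[6] flags=1000 VC?T → r4=0x01
[7] flags=1000 NE?T → r3=0x5b
[8] flags=1001 → (cmp)
[9] flags=1001 LT?F → skip
[10] flags=1001 EQ?F → skip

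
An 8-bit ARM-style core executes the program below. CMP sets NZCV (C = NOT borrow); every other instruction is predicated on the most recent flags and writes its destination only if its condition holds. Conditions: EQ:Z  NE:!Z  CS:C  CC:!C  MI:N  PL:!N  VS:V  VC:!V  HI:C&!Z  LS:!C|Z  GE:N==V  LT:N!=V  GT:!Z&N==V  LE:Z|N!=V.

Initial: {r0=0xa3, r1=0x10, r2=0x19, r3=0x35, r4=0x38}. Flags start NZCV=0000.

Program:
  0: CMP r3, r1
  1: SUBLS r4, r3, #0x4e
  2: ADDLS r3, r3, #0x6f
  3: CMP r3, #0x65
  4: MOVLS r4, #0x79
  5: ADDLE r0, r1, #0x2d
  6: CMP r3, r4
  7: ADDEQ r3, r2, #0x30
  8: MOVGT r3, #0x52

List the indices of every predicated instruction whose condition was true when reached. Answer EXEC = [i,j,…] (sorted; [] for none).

[0] flags=0010 → (cmp)
[1] flags=0010 LS?F → skip
[2] flags=0010 LS?F → skip
[3] flags=1000 → (cmp)
[4] flags=1000 LS?T → r4=0x79
[5] flags=1000 LE?T → r0=0x3d
[6] flags=1000 → (cmp)
[7] flags=1000 EQ?F → skip
[8] flags=1000 GT?F → skip

EXEC = [4,5]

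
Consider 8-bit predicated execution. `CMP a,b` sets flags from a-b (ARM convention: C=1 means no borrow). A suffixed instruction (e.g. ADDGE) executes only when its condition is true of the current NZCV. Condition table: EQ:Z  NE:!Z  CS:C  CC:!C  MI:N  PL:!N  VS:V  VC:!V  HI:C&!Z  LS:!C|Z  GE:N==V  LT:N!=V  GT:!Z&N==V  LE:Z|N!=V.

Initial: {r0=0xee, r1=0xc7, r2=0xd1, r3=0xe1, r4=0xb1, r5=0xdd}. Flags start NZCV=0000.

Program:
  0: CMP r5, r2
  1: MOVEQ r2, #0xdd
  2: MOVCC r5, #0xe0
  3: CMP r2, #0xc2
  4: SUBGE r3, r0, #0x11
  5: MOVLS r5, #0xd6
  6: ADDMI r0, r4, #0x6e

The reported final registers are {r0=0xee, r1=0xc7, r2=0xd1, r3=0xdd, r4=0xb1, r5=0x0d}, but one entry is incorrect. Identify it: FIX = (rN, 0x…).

[0] flags=0010 → (cmp)
[1] flags=0010 EQ?F → skip
[2] flags=0010 CC?F → skip
[3] flags=0010 → (cmp)
[4] flags=0010 GE?T → r3=0xdd
[5] flags=0010 LS?F → skip
[6] flags=0010 MI?F → skip

FIX = (r5, 0xdd)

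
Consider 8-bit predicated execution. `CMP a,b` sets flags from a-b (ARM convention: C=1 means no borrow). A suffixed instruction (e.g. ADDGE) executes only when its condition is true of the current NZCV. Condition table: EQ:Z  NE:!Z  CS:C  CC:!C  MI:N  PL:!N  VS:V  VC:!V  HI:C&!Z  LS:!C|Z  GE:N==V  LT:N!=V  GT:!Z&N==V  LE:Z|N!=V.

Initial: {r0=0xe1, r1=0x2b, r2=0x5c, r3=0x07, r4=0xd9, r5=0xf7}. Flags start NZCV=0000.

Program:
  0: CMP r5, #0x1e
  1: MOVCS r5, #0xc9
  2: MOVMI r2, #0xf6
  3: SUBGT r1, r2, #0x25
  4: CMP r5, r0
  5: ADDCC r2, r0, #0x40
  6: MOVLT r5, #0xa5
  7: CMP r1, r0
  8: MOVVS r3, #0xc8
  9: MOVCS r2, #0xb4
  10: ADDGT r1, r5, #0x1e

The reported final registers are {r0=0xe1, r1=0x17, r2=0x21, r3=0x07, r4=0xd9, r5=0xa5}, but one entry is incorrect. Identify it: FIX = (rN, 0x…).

0: ✓ CMP  NZCV=1010
1: ✓ MOVCS  r5←0xc9
2: ✓ MOVMI  r2←0xf6
3: · SUBGT
4: ✓ CMP  NZCV=1000
5: ✓ ADDCC  r2←0x21
6: ✓ MOVLT  r5←0xa5
7: ✓ CMP  NZCV=0000
8: · MOVVS
9: · MOVCS
10: ✓ ADDGT  r1←0xc3

FIX = (r1, 0xc3)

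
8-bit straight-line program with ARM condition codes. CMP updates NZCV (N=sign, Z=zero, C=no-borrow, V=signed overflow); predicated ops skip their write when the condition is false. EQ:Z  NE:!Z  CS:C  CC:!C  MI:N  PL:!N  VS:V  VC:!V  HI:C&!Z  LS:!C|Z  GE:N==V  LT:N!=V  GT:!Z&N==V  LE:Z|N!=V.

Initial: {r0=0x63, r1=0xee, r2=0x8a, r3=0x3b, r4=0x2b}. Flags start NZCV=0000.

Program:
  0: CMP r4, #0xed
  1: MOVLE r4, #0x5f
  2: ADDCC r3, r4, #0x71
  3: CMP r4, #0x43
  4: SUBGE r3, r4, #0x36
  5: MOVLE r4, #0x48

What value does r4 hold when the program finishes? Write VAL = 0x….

0: ✓ CMP  NZCV=0000
1: · MOVLE
2: ✓ ADDCC  r3←0x9c
3: ✓ CMP  NZCV=1000
4: · SUBGE
5: ✓ MOVLE  r4←0x48

VAL = 0x48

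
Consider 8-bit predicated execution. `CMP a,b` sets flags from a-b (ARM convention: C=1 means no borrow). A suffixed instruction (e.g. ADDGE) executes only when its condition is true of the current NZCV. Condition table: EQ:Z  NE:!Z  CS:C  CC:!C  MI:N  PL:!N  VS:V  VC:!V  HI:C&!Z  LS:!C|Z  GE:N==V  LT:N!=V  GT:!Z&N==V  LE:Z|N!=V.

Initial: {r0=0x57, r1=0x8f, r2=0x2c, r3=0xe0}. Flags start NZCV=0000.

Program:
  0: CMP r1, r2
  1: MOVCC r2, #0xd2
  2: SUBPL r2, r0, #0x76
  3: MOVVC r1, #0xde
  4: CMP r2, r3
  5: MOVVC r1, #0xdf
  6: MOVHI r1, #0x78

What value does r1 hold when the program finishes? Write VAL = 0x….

VAL = 0x78

0: ✓ CMP  NZCV=0011
1: · MOVCC
2: ✓ SUBPL  r2←0xe1
3: · MOVVC
4: ✓ CMP  NZCV=0010
5: ✓ MOVVC  r1←0xdf
6: ✓ MOVHI  r1←0x78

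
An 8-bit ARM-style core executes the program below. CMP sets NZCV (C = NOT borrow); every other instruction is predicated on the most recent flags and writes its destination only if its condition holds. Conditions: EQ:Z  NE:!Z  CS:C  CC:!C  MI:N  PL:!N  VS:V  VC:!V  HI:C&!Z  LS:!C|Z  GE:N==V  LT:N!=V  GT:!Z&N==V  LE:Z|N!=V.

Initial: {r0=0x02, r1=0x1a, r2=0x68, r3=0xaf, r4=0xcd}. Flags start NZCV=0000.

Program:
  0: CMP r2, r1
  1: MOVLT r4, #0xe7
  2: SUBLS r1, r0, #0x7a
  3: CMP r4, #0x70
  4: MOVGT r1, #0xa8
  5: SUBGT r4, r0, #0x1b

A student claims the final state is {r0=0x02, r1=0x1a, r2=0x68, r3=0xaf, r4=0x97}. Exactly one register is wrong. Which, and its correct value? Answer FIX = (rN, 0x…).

0: ✓ CMP  NZCV=0010
1: · MOVLT
2: · SUBLS
3: ✓ CMP  NZCV=0011
4: · MOVGT
5: · SUBGT

FIX = (r4, 0xcd)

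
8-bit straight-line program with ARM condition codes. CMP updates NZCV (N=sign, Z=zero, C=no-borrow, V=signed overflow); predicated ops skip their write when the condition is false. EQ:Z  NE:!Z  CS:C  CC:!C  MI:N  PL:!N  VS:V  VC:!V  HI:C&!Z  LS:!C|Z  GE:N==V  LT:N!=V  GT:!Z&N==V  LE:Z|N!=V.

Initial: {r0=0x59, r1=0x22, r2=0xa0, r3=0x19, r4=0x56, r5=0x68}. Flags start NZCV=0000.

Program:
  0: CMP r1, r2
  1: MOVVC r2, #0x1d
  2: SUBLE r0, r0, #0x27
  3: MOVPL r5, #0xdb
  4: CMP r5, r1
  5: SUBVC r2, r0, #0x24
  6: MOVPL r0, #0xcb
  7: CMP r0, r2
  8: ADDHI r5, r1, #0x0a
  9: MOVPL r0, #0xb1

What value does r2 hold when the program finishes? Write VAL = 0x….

[0] flags=1001 → (cmp)
[1] flags=1001 VC?F → skip
[2] flags=1001 LE?F → skip
[3] flags=1001 PL?F → skip
[4] flags=0010 → (cmp)
[5] flags=0010 VC?T → r2=0x35
[6] flags=0010 PL?T → r0=0xcb
[7] flags=1010 → (cmp)
[8] flags=1010 HI?T → r5=0x2c
[9] flags=1010 PL?F → skip

VAL = 0x35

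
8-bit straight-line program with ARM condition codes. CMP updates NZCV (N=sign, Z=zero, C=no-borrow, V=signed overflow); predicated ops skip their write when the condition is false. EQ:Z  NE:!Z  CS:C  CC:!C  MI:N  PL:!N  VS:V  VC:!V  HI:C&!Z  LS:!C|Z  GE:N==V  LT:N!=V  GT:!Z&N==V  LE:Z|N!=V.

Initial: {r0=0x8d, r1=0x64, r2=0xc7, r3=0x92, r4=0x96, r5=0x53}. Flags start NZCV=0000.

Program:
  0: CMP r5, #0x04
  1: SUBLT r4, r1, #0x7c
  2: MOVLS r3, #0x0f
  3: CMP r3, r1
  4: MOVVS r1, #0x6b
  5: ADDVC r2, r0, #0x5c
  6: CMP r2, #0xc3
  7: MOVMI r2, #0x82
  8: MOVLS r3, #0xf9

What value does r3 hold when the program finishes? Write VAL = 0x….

VAL = 0x92

0: ✓ CMP  NZCV=0010
1: · SUBLT
2: · MOVLS
3: ✓ CMP  NZCV=0011
4: ✓ MOVVS  r1←0x6b
5: · ADDVC
6: ✓ CMP  NZCV=0010
7: · MOVMI
8: · MOVLS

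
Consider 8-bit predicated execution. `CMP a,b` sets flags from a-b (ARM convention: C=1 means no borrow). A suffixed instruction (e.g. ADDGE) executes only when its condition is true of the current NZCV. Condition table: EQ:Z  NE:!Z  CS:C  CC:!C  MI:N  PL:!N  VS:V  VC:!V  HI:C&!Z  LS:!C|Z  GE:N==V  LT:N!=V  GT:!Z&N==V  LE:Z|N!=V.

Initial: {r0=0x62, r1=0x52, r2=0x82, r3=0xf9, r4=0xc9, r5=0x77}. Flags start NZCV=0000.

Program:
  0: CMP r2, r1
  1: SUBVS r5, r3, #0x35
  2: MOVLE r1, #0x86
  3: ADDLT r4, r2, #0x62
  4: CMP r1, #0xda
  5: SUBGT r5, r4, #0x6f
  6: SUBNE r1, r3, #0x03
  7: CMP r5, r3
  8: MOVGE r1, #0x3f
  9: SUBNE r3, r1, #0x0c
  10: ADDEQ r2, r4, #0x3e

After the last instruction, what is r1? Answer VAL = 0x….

[0] flags=0011 → (cmp)
[1] flags=0011 VS?T → r5=0xc4
[2] flags=0011 LE?T → r1=0x86
[3] flags=0011 LT?T → r4=0xe4
[4] flags=1000 → (cmp)
[5] flags=1000 GT?F → skip
[6] flags=1000 NE?T → r1=0xf6
[7] flags=1000 → (cmp)
[8] flags=1000 GE?F → skip
[9] flags=1000 NE?T → r3=0xea
[10] flags=1000 EQ?F → skip

VAL = 0xf6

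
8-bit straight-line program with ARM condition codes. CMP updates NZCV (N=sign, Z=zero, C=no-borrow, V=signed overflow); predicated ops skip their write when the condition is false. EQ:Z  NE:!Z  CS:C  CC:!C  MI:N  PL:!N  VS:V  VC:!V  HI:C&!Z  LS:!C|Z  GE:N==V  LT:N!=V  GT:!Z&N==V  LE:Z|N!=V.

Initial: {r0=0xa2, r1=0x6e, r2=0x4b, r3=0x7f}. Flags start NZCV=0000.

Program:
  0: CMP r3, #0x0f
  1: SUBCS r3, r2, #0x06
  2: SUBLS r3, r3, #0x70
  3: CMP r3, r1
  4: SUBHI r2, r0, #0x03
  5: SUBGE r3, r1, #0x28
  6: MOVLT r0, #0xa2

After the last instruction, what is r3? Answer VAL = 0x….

0: ✓ CMP  NZCV=0010
1: ✓ SUBCS  r3←0x45
2: · SUBLS
3: ✓ CMP  NZCV=1000
4: · SUBHI
5: · SUBGE
6: ✓ MOVLT  r0←0xa2

VAL = 0x45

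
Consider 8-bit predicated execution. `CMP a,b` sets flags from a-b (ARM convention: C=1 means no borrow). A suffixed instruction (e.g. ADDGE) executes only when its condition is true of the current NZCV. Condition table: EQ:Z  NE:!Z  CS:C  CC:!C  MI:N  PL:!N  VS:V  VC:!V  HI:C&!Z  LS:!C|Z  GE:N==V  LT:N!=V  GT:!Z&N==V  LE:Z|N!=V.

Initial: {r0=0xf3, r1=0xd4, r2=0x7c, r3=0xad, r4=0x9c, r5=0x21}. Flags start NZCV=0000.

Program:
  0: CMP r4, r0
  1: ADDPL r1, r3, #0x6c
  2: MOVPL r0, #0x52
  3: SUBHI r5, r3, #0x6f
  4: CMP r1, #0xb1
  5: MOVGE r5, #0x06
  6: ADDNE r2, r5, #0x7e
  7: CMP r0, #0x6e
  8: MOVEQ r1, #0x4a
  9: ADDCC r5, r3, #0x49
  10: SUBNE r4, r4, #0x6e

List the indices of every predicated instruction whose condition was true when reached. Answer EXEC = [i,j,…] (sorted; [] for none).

EXEC = [5,6,10]

[0] flags=1000 → (cmp)
[1] flags=1000 PL?F → skip
[2] flags=1000 PL?F → skip
[3] flags=1000 HI?F → skip
[4] flags=0010 → (cmp)
[5] flags=0010 GE?T → r5=0x06
[6] flags=0010 NE?T → r2=0x84
[7] flags=1010 → (cmp)
[8] flags=1010 EQ?F → skip
[9] flags=1010 CC?F → skip
[10] flags=1010 NE?T → r4=0x2e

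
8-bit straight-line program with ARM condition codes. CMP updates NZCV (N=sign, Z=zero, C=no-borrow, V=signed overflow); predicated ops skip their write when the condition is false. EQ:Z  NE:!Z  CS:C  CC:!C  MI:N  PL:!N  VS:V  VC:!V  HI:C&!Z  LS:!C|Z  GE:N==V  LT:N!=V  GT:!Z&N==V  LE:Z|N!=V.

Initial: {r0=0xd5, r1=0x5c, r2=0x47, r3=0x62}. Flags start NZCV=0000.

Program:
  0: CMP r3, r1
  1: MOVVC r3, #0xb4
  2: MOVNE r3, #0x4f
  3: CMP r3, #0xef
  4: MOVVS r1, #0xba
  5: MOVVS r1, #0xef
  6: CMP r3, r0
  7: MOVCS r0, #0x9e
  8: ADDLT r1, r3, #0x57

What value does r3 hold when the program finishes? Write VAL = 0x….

[0] flags=0010 → (cmp)
[1] flags=0010 VC?T → r3=0xb4
[2] flags=0010 NE?T → r3=0x4f
[3] flags=0000 → (cmp)
[4] flags=0000 VS?F → skip
[5] flags=0000 VS?F → skip
[6] flags=0000 → (cmp)
[7] flags=0000 CS?F → skip
[8] flags=0000 LT?F → skip

VAL = 0x4f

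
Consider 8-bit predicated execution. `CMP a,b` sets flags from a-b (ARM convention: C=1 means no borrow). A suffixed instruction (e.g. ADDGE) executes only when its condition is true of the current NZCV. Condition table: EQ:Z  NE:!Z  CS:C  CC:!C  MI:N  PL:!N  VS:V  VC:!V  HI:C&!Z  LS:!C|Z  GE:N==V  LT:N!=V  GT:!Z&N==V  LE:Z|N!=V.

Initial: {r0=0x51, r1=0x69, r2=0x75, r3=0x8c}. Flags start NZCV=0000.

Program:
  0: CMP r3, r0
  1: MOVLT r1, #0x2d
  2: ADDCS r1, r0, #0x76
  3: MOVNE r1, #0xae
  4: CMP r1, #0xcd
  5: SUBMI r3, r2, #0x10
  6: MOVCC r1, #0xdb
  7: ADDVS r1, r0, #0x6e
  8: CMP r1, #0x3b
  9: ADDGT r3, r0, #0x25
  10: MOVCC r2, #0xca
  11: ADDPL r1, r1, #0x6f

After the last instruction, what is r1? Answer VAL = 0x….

0: ✓ CMP  NZCV=0011
1: ✓ MOVLT  r1←0x2d
2: ✓ ADDCS  r1←0xc7
3: ✓ MOVNE  r1←0xae
4: ✓ CMP  NZCV=1000
5: ✓ SUBMI  r3←0x65
6: ✓ MOVCC  r1←0xdb
7: · ADDVS
8: ✓ CMP  NZCV=1010
9: · ADDGT
10: · MOVCC
11: · ADDPL

VAL = 0xdb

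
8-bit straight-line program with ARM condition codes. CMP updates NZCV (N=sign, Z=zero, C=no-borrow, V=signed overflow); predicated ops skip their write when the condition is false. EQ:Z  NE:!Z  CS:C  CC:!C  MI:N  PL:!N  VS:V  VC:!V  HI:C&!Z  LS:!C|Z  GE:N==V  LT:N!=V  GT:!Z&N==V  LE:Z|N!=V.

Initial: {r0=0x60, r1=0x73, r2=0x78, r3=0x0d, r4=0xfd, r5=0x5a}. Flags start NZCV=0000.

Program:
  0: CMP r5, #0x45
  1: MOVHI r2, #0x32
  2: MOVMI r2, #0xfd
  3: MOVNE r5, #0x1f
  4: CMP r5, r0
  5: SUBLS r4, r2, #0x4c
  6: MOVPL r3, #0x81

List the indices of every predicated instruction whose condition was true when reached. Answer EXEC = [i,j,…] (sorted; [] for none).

EXEC = [1,3,5]

[0] flags=0010 → (cmp)
[1] flags=0010 HI?T → r2=0x32
[2] flags=0010 MI?F → skip
[3] flags=0010 NE?T → r5=0x1f
[4] flags=1000 → (cmp)
[5] flags=1000 LS?T → r4=0xe6
[6] flags=1000 PL?F → skip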